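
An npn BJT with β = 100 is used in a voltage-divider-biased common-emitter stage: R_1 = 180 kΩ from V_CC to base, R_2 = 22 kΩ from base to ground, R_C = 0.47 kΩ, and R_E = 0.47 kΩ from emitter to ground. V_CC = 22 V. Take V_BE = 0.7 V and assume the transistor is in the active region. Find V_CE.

V_CE ≈ 20 V

Thevenize the base divider: V_Th = V_CC·R_2/(R_1+R_2) = 22×22/202 = 2.4 V, R_Th = R_1‖R_2 = 19.6 kΩ.
Base-emitter loop: V_Th = I_B·R_Th + V_BE + (β+1)I_B·R_E, so I_B = (2.4 − 0.7) / (19.6 + 101×0.47) = 0.0253 mA.
I_C = β·I_B = 100×0.0253 = 2.53 mA, and I_E = (β+1)I_B = 2.55 mA.
V_CE = V_CC − I_C·R_C − I_E·R_E = 22 − 2.53×0.47 − 2.55×0.47 = 19.6 V.
V_CE = 19.6 V > 0.2 V confirms active-region operation.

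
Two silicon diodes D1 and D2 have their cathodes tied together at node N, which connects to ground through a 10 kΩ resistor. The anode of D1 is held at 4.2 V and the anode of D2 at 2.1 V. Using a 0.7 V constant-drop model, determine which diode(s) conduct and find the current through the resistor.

Assume both conduct. Then node N would need to be at both 4.2−0.7 = 3.5 V and 2.1−0.7 = 1.4 V, which is impossible.
Assume only D1 conducts: V_N = 4.2 − 0.7 = 3.5 V, so I_R = 3.5/10 = 0.35 mA.
Check D2: its anode-to-cathode voltage is 2.1 − 3.5 = -1.4 V < 0.7 V, so it is off. The assumption is consistent.

Only D1 conducts; I_R ≈ 0.35 mA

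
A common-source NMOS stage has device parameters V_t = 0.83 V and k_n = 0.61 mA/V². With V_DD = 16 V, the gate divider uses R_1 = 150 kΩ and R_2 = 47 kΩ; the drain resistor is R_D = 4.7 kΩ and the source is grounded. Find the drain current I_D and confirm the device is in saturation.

V_G = V_DD·R_2/(R_1+R_2) = 16×47/197 = 3.82 V. With the source grounded, V_GS = V_G = 3.82 V.
Assume saturation: I_D = (k_n/2)(V_GS − V_t)² = (0.61/2)×(3.82 − 0.83)² = 0.305×2.99² = 2.72 mA.
V_DS = V_DD − I_D·R_D = 16 − 2.72×4.7 = 3.21 V.
Saturation requires V_DS ≥ V_GS − V_t = 2.99 V; 3.21 ≥ 2.99 ✓.

I_D ≈ 2.7 mA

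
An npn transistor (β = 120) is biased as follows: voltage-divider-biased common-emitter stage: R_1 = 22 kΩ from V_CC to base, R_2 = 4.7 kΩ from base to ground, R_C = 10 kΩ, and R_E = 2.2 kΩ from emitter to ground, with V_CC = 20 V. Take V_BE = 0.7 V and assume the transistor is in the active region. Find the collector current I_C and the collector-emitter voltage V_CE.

I_C ≈ 1.3 mA, V_CE ≈ 4.7 V

Thevenize the base divider: V_Th = V_CC·R_2/(R_1+R_2) = 20×4.7/26.7 = 3.52 V, R_Th = R_1‖R_2 = 3.87 kΩ.
Base-emitter loop: V_Th = I_B·R_Th + V_BE + (β+1)I_B·R_E, so I_B = (3.52 − 0.7) / (3.87 + 121×2.2) = 0.0104 mA.
I_C = β·I_B = 120×0.0104 = 1.25 mA, and I_E = (β+1)I_B = 1.26 mA.
V_CE = V_CC − I_C·R_C − I_E·R_E = 20 − 1.25×10 − 1.26×2.2 = 4.69 V.
V_CE = 4.69 V > 0.2 V confirms active-region operation.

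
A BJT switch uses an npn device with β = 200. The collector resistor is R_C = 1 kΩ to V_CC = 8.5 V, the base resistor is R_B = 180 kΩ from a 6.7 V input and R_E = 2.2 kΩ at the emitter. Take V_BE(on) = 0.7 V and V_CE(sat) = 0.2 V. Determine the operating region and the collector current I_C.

active; I_C ≈ 1.9 mA

Assume active. Base-emitter loop: I_B = (V_BB − V_BE)/(R_B + (β+1)R_E) = (6.7 − 0.7)/(180 + 201×2.2) = 0.00964 mA.
I_C = β·I_B = 200×0.00964 = 1.93 mA.
V_CE = V_CC − I_C·R_C − I_E·R_E = 8.5 − 1.93×1 − 1.94×2.2 = 2.31 V > V_CE(sat), so the active-region assumption holds.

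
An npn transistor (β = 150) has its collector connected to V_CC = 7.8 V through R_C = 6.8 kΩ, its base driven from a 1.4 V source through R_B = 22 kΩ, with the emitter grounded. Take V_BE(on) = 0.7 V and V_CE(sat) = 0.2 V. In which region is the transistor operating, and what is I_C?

saturation; I_C ≈ 1.1 mA

Assume active: I_B = (1.4 − 0.7)/22 = 0.0318 mA, giving I_C = β·I_B = 4.77 mA.
But then V_CE = 7.8 − 4.77×6.8 = -24.7 V < V_CE(sat) = 0.2 V — impossible in the active region.
So the transistor is saturated. With V_CE = 0.2 V, I_C = (V_CC − 0.2)/R_C = 7.6/6.8 = 1.12 mA.
Check: β·I_B = 4.77 mA > I_C = 1.12 mA, confirming saturation.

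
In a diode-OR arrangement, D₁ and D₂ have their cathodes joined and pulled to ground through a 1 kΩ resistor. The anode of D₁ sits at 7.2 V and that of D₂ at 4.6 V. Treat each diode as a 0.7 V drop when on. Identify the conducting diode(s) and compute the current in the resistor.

Only D₁ conducts; I_R ≈ 6.5 mA

Assume both conduct. Then node N would need to be at both 7.2−0.7 = 6.5 V and 4.6−0.7 = 3.9 V, which is impossible.
Assume only D₁ conducts: V_N = 7.2 − 0.7 = 6.5 V, so I_R = 6.5/1 = 6.5 mA.
Check D₂: its anode-to-cathode voltage is 4.6 − 6.5 = -1.9 V < 0.7 V, so it is off. The assumption is consistent.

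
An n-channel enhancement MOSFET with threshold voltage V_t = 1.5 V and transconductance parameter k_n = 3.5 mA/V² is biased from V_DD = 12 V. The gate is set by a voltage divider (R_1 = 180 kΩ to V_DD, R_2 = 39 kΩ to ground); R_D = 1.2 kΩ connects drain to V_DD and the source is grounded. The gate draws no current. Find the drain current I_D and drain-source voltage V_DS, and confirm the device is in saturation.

I_D ≈ 0.71 mA, V_DS ≈ 11 V

V_G = V_DD·R_2/(R_1+R_2) = 12×39/219 = 2.14 V. With the source grounded, V_GS = V_G = 2.14 V.
Assume saturation: I_D = (k_n/2)(V_GS − V_t)² = (3.5/2)×(2.14 − 1.5)² = 1.75×0.637² = 0.71 mA.
V_DS = V_DD − I_D·R_D = 12 − 0.71×1.2 = 11.1 V.
Saturation requires V_DS ≥ V_GS − V_t = 0.637 V; 11.1 ≥ 0.637 ✓.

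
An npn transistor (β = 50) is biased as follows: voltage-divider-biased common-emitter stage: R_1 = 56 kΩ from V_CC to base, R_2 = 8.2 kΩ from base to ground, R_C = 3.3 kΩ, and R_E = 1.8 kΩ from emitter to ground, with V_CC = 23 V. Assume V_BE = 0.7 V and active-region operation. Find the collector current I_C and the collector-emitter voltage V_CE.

I_C ≈ 1.1 mA, V_CE ≈ 17 V

Thevenize the base divider: V_Th = V_CC·R_2/(R_1+R_2) = 23×8.2/64.2 = 2.94 V, R_Th = R_1‖R_2 = 7.15 kΩ.
Base-emitter loop: V_Th = I_B·R_Th + V_BE + (β+1)I_B·R_E, so I_B = (2.94 − 0.7) / (7.15 + 51×1.8) = 0.0226 mA.
I_C = β·I_B = 50×0.0226 = 1.13 mA, and I_E = (β+1)I_B = 1.15 mA.
V_CE = V_CC − I_C·R_C − I_E·R_E = 23 − 1.13×3.3 − 1.15×1.8 = 17.2 V.
V_CE = 17.2 V > 0.2 V confirms active-region operation.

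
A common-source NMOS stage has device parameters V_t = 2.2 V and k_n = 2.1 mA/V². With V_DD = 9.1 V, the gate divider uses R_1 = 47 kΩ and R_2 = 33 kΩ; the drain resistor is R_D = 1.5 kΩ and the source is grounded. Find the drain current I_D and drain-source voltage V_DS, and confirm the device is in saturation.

V_G = V_DD·R_2/(R_1+R_2) = 9.1×33/80 = 3.75 V. With the source grounded, V_GS = V_G = 3.75 V.
Assume saturation: I_D = (k_n/2)(V_GS − V_t)² = (2.1/2)×(3.75 − 2.2)² = 1.05×1.55² = 2.53 mA.
V_DS = V_DD − I_D·R_D = 9.1 − 2.53×1.5 = 5.3 V.
Saturation requires V_DS ≥ V_GS − V_t = 1.55 V; 5.3 ≥ 1.55 ✓.

I_D ≈ 2.5 mA, V_DS ≈ 5.3 V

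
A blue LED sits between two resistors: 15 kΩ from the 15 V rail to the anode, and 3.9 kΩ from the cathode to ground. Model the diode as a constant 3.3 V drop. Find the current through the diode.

The two resistors are in series with the diode, so KVL gives 15 = I·15 + 3.3 + I·3.9.
I = (15 − 3.3) / (15 + 3.9) kΩ = 11.7 / 18.9 = 0.619 mA.

I ≈ 0.62 mA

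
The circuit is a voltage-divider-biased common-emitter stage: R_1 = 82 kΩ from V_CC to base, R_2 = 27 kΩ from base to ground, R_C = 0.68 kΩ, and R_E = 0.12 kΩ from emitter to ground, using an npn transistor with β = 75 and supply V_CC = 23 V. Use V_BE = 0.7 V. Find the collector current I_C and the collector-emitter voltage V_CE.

I_C ≈ 13 mA, V_CE ≈ 13 V

Thevenize the base divider: V_Th = V_CC·R_2/(R_1+R_2) = 23×27/109 = 5.7 V, R_Th = R_1‖R_2 = 20.3 kΩ.
Base-emitter loop: V_Th = I_B·R_Th + V_BE + (β+1)I_B·R_E, so I_B = (5.7 − 0.7) / (20.3 + 76×0.12) = 0.17 mA.
I_C = β·I_B = 75×0.17 = 12.7 mA, and I_E = (β+1)I_B = 12.9 mA.
V_CE = V_CC − I_C·R_C − I_E·R_E = 23 − 12.7×0.68 − 12.9×0.12 = 12.8 V.
V_CE = 12.8 V > 0.2 V confirms active-region operation.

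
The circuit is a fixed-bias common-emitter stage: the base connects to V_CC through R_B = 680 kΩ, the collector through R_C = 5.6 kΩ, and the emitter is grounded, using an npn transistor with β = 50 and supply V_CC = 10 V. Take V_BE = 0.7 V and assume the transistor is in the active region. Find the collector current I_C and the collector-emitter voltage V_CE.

Base loop: V_CC = I_B·R_B + V_BE, so I_B = (10 − 0.7)/680 kΩ = 0.0137 mA.
In the active region I_C = β·I_B = 50 × 0.0137 = 0.684 mA.
Collector loop: V_CE = V_CC − I_C·R_C = 10 − 0.684×5.6 = 6.17 V.
Since V_CE = 6.17 V > V_CE(sat) ≈ 0.2 V, the transistor is in the active region as assumed.

I_C ≈ 0.68 mA, V_CE ≈ 6.2 V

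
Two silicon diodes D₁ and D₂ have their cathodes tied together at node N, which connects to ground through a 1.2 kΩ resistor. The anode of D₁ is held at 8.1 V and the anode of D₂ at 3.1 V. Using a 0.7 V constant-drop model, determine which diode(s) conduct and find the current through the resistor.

Assume both conduct. Then node N would need to be at both 8.1−0.7 = 7.4 V and 3.1−0.7 = 2.4 V, which is impossible.
Assume only D₁ conducts: V_N = 8.1 − 0.7 = 7.4 V, so I_R = 7.4/1.2 = 6.17 mA.
Check D₂: its anode-to-cathode voltage is 3.1 − 7.4 = -4.3 V < 0.7 V, so it is off. The assumption is consistent.

Only D₁ conducts; I_R ≈ 6.2 mA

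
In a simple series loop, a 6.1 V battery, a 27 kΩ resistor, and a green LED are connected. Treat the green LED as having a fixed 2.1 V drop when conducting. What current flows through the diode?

KVL around the loop: 6.1 = V_D + I·R = 2.1 + I × 27 kΩ.
So I = (6.1 − 2.1) / 27 kΩ = 4 / 27 = 0.148 mA.

I ≈ 0.15 mA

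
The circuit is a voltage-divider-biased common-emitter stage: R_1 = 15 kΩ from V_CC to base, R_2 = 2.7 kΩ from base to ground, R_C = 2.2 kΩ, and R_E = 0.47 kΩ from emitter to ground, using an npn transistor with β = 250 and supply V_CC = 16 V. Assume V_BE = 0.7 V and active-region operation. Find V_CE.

V_CE ≈ 6.3 V

Thevenize the base divider: V_Th = V_CC·R_2/(R_1+R_2) = 16×2.7/17.7 = 2.44 V, R_Th = R_1‖R_2 = 2.29 kΩ.
Base-emitter loop: V_Th = I_B·R_Th + V_BE + (β+1)I_B·R_E, so I_B = (2.44 − 0.7) / (2.29 + 251×0.47) = 0.0145 mA.
I_C = β·I_B = 250×0.0145 = 3.62 mA, and I_E = (β+1)I_B = 3.63 mA.
V_CE = V_CC − I_C·R_C − I_E·R_E = 16 − 3.62×2.2 − 3.63×0.47 = 6.33 V.
V_CE = 6.33 V > 0.2 V confirms active-region operation.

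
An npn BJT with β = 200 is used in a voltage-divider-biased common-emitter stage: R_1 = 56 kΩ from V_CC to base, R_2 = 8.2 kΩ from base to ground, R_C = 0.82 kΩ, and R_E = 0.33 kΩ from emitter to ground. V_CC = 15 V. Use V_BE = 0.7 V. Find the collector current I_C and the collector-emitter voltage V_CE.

Thevenize the base divider: V_Th = V_CC·R_2/(R_1+R_2) = 15×8.2/64.2 = 1.92 V, R_Th = R_1‖R_2 = 7.15 kΩ.
Base-emitter loop: V_Th = I_B·R_Th + V_BE + (β+1)I_B·R_E, so I_B = (1.92 − 0.7) / (7.15 + 201×0.33) = 0.0165 mA.
I_C = β·I_B = 200×0.0165 = 3.31 mA, and I_E = (β+1)I_B = 3.33 mA.
V_CE = V_CC − I_C·R_C − I_E·R_E = 15 − 3.31×0.82 − 3.33×0.33 = 11.2 V.
V_CE = 11.2 V > 0.2 V confirms active-region operation.

I_C ≈ 3.3 mA, V_CE ≈ 11 V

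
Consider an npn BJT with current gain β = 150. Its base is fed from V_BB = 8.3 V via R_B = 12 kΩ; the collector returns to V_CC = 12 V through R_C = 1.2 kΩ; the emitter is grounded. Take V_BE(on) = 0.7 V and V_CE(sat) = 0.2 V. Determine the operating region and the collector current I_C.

Assume active: I_B = (8.3 − 0.7)/12 = 0.633 mA, giving I_C = β·I_B = 95 mA.
But then V_CE = 12 − 95×1.2 = -102 V < V_CE(sat) = 0.2 V — impossible in the active region.
So the transistor is saturated. With V_CE = 0.2 V, I_C = (V_CC − 0.2)/R_C = 11.8/1.2 = 9.83 mA.
Check: β·I_B = 95 mA > I_C = 9.83 mA, confirming saturation.

saturation; I_C ≈ 9.8 mA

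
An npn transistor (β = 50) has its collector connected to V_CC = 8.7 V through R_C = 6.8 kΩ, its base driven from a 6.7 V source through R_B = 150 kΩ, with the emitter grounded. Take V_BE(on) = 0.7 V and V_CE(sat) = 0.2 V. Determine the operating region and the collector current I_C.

saturation; I_C ≈ 1.2 mA

Assume active: I_B = (6.7 − 0.7)/150 = 0.04 mA, giving I_C = β·I_B = 2 mA.
But then V_CE = 8.7 − 2×6.8 = -4.9 V < V_CE(sat) = 0.2 V — impossible in the active region.
So the transistor is saturated. With V_CE = 0.2 V, I_C = (V_CC − 0.2)/R_C = 8.5/6.8 = 1.25 mA.
Check: β·I_B = 2 mA > I_C = 1.25 mA, confirming saturation.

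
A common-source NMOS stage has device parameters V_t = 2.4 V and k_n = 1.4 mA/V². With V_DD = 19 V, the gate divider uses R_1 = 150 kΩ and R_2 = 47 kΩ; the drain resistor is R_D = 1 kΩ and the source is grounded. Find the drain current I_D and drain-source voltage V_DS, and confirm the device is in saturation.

V_G = V_DD·R_2/(R_1+R_2) = 19×47/197 = 4.53 V. With the source grounded, V_GS = V_G = 4.53 V.
Assume saturation: I_D = (k_n/2)(V_GS − V_t)² = (1.4/2)×(4.53 − 2.4)² = 0.7×2.13² = 3.18 mA.
V_DS = V_DD − I_D·R_D = 19 − 3.18×1 = 15.8 V.
Saturation requires V_DS ≥ V_GS − V_t = 2.13 V; 15.8 ≥ 2.13 ✓.

I_D ≈ 3.2 mA, V_DS ≈ 16 V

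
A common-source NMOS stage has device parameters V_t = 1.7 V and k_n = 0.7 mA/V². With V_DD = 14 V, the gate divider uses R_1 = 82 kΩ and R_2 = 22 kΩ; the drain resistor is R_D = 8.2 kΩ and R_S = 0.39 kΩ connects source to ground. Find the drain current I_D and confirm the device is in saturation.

V_G = V_DD·R_2/(R_1+R_2) = 14×22/104 = 2.96 V.
Assume saturation: I_D = (k_n/2)(V_GS − V_t)² with V_GS = V_G − I_D·R_S = 2.96 − 0.39·I_D.
Substituting gives 0.0532·I_D² − 1.34·I_D + 0.557 = 0, with roots I_D = 0.421 or 24.8 mA.
The root I_D = 24.8 mA gives V_GS = -6.72 V ≤ V_t, so take I_D = 0.421 mA.
Then V_GS = 2.8 V and V_DS = V_DD − I_D(R_D+R_S) = 14 − 0.421×8.59 = 10.4 V.
Saturation requires V_DS ≥ V_GS − V_t = 1.1 V; 10.4 ≥ 1.1 ✓.

I_D ≈ 0.42 mA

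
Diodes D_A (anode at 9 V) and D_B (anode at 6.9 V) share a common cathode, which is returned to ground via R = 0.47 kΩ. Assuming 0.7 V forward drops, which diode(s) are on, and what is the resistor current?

Only D_A conducts; I_R ≈ 18 mA

Assume both conduct. Then node N would need to be at both 9−0.7 = 8.3 V and 6.9−0.7 = 6.2 V, which is impossible.
Assume only D_A conducts: V_N = 9 − 0.7 = 8.3 V, so I_R = 8.3/0.47 = 17.7 mA.
Check D_B: its anode-to-cathode voltage is 6.9 − 8.3 = -1.4 V < 0.7 V, so it is off. The assumption is consistent.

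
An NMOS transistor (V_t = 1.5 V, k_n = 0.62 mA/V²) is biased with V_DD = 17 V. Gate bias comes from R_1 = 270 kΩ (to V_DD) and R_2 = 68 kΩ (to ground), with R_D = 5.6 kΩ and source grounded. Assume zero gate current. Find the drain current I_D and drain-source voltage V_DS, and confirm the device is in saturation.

V_G = V_DD·R_2/(R_1+R_2) = 17×68/338 = 3.42 V. With the source grounded, V_GS = V_G = 3.42 V.
Assume saturation: I_D = (k_n/2)(V_GS − V_t)² = (0.62/2)×(3.42 − 1.5)² = 0.31×1.92² = 1.14 mA.
V_DS = V_DD − I_D·R_D = 17 − 1.14×5.6 = 10.6 V.
Saturation requires V_DS ≥ V_GS − V_t = 1.92 V; 10.6 ≥ 1.92 ✓.

I_D ≈ 1.1 mA, V_DS ≈ 11 V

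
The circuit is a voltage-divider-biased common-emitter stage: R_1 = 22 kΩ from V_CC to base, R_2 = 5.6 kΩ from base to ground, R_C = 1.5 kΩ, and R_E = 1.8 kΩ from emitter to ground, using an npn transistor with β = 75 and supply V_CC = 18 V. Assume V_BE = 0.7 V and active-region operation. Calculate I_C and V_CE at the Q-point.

Thevenize the base divider: V_Th = V_CC·R_2/(R_1+R_2) = 18×5.6/27.6 = 3.65 V, R_Th = R_1‖R_2 = 4.46 kΩ.
Base-emitter loop: V_Th = I_B·R_Th + V_BE + (β+1)I_B·R_E, so I_B = (3.65 − 0.7) / (4.46 + 76×1.8) = 0.0209 mA.
I_C = β·I_B = 75×0.0209 = 1.57 mA, and I_E = (β+1)I_B = 1.59 mA.
V_CE = V_CC − I_C·R_C − I_E·R_E = 18 − 1.57×1.5 − 1.59×1.8 = 12.8 V.
V_CE = 12.8 V > 0.2 V confirms active-region operation.

I_C ≈ 1.6 mA, V_CE ≈ 13 V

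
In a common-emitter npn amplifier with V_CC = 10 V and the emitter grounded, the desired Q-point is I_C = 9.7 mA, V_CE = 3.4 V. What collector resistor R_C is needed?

Collector loop: V_CC = I_C·R_C + V_CE.
R_C = (V_CC − V_CE)/I_C = (10 − 3.4)/9.7 = 0.68 kΩ.

R_C ≈ 0.68 kΩ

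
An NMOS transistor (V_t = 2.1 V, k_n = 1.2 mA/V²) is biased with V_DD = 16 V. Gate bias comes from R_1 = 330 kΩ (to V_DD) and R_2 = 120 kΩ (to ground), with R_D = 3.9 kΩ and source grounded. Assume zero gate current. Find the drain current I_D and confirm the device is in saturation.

I_D ≈ 2.8 mA

V_G = V_DD·R_2/(R_1+R_2) = 16×120/450 = 4.27 V. With the source grounded, V_GS = V_G = 4.27 V.
Assume saturation: I_D = (k_n/2)(V_GS − V_t)² = (1.2/2)×(4.27 − 2.1)² = 0.6×2.17² = 2.82 mA.
V_DS = V_DD − I_D·R_D = 16 − 2.82×3.9 = 5.02 V.
Saturation requires V_DS ≥ V_GS − V_t = 2.17 V; 5.02 ≥ 2.17 ✓.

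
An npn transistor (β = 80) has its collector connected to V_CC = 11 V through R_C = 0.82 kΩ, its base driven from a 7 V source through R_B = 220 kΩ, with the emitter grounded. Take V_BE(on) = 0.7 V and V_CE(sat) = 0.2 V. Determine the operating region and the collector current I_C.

active; I_C ≈ 2.3 mA

Assume active. Base-emitter loop: I_B = (V_BB − V_BE)/R_B = (7 − 0.7)/220 = 0.0286 mA.
I_C = β·I_B = 80×0.0286 = 2.29 mA.
V_CE = V_CC − I_C·R_C = 11 − 2.29×0.82 = 9.12 V > V_CE(sat), so the active-region assumption holds.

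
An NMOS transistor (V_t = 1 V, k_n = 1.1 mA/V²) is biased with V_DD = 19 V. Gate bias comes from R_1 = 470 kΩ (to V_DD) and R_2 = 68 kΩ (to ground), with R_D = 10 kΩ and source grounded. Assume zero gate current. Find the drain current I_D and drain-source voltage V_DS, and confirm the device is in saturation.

V_G = V_DD·R_2/(R_1+R_2) = 19×68/538 = 2.4 V. With the source grounded, V_GS = V_G = 2.4 V.
Assume saturation: I_D = (k_n/2)(V_GS − V_t)² = (1.1/2)×(2.4 − 1)² = 0.55×1.4² = 1.08 mA.
V_DS = V_DD − I_D·R_D = 19 − 1.08×10 = 8.2 V.
Saturation requires V_DS ≥ V_GS − V_t = 1.4 V; 8.2 ≥ 1.4 ✓.

I_D ≈ 1.1 mA, V_DS ≈ 8.2 V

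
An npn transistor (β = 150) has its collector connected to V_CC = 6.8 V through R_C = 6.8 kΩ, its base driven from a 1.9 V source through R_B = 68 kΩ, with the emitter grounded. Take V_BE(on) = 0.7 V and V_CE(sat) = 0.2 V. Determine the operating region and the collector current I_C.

Assume active: I_B = (1.9 − 0.7)/68 = 0.0176 mA, giving I_C = β·I_B = 2.65 mA.
But then V_CE = 6.8 − 2.65×6.8 = -11.2 V < V_CE(sat) = 0.2 V — impossible in the active region.
So the transistor is saturated. With V_CE = 0.2 V, I_C = (V_CC − 0.2)/R_C = 6.6/6.8 = 0.971 mA.
Check: β·I_B = 2.65 mA > I_C = 0.971 mA, confirming saturation.

saturation; I_C ≈ 0.97 mA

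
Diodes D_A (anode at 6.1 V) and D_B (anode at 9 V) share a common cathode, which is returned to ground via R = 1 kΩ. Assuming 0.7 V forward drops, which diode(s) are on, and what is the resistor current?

Assume both conduct. Then node N would need to be at both 6.1−0.7 = 5.4 V and 9−0.7 = 8.3 V, which is impossible.
Assume only D_B conducts: V_N = 9 − 0.7 = 8.3 V, so I_R = 8.3/1 = 8.3 mA.
Check D_A: its anode-to-cathode voltage is 6.1 − 8.3 = -2.2 V < 0.7 V, so it is off. The assumption is consistent.

Only D_B conducts; I_R ≈ 8.3 mA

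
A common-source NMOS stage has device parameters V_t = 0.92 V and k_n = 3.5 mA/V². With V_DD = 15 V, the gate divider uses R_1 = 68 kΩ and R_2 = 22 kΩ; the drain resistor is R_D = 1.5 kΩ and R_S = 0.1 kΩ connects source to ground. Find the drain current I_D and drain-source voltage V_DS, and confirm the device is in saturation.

I_D ≈ 7.2 mA, V_DS ≈ 3.5 V

V_G = V_DD·R_2/(R_1+R_2) = 15×22/90 = 3.67 V.
Assume saturation: I_D = (k_n/2)(V_GS − V_t)² with V_GS = V_G − I_D·R_S = 3.67 − 0.1·I_D.
Substituting gives 0.0175·I_D² − 1.96·I_D + 13.2 = 0, with roots I_D = 7.19 or 105 mA.
The root I_D = 105 mA gives V_GS = -6.82 V ≤ V_t, so take I_D = 7.19 mA.
Then V_GS = 2.95 V and V_DS = V_DD − I_D(R_D+R_S) = 15 − 7.19×1.6 = 3.49 V.
Saturation requires V_DS ≥ V_GS − V_t = 2.03 V; 3.49 ≥ 2.03 ✓.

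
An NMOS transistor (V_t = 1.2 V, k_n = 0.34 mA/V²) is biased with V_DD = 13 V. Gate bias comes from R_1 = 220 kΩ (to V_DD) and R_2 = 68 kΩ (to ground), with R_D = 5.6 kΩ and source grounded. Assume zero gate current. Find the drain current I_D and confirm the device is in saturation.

I_D ≈ 0.59 mA

V_G = V_DD·R_2/(R_1+R_2) = 13×68/288 = 3.07 V. With the source grounded, V_GS = V_G = 3.07 V.
Assume saturation: I_D = (k_n/2)(V_GS − V_t)² = (0.34/2)×(3.07 − 1.2)² = 0.17×1.87² = 0.594 mA.
V_DS = V_DD − I_D·R_D = 13 − 0.594×5.6 = 9.67 V.
Saturation requires V_DS ≥ V_GS − V_t = 1.87 V; 9.67 ≥ 1.87 ✓.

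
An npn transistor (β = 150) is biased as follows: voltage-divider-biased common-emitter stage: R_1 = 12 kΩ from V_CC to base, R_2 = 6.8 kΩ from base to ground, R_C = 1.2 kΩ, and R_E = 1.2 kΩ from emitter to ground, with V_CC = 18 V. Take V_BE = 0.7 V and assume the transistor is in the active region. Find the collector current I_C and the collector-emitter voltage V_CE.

I_C ≈ 4.7 mA, V_CE ≈ 6.7 V

Thevenize the base divider: V_Th = V_CC·R_2/(R_1+R_2) = 18×6.8/18.8 = 6.51 V, R_Th = R_1‖R_2 = 4.34 kΩ.
Base-emitter loop: V_Th = I_B·R_Th + V_BE + (β+1)I_B·R_E, so I_B = (6.51 − 0.7) / (4.34 + 151×1.2) = 0.0313 mA.
I_C = β·I_B = 150×0.0313 = 4.7 mA, and I_E = (β+1)I_B = 4.73 mA.
V_CE = V_CC − I_C·R_C − I_E·R_E = 18 − 4.7×1.2 − 4.73×1.2 = 6.69 V.
V_CE = 6.69 V > 0.2 V confirms active-region operation.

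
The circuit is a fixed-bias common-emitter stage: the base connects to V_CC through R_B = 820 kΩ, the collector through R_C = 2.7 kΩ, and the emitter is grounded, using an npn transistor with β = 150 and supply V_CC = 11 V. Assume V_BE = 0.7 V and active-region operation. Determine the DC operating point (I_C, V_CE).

I_C ≈ 1.9 mA, V_CE ≈ 5.9 V

Base loop: V_CC = I_B·R_B + V_BE, so I_B = (11 − 0.7)/820 kΩ = 0.0126 mA.
In the active region I_C = β·I_B = 150 × 0.0126 = 1.88 mA.
Collector loop: V_CE = V_CC − I_C·R_C = 11 − 1.88×2.7 = 5.91 V.
Since V_CE = 5.91 V > V_CE(sat) ≈ 0.2 V, the transistor is in the active region as assumed.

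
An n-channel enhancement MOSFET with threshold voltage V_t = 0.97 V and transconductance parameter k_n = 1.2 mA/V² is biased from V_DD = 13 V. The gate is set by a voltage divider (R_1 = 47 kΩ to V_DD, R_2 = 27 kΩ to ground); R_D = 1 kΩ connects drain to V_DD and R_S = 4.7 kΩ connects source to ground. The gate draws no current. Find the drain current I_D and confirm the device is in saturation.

I_D ≈ 0.59 mA

V_G = V_DD·R_2/(R_1+R_2) = 13×27/74 = 4.74 V.
Assume saturation: I_D = (k_n/2)(V_GS − V_t)² with V_GS = V_G − I_D·R_S = 4.74 − 4.7·I_D.
Substituting gives 13.3·I_D² − 22.3·I_D + 8.54 = 0, with roots I_D = 0.592 or 1.09 mA.
The root I_D = 1.09 mA gives V_GS = -0.378 V ≤ V_t, so take I_D = 0.592 mA.
Then V_GS = 1.96 V and V_DS = V_DD − I_D(R_D+R_S) = 13 − 0.592×5.7 = 9.63 V.
Saturation requires V_DS ≥ V_GS − V_t = 0.993 V; 9.63 ≥ 0.993 ✓.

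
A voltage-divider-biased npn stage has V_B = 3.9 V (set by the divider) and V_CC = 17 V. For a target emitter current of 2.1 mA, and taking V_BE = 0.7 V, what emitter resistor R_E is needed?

V_E = V_B − V_BE = 3.9 − 0.7 = 3.2 V.
R_E = V_E / I_E = 3.2 / 2.1 = 1.52 kΩ.

R_E ≈ 1.5 kΩ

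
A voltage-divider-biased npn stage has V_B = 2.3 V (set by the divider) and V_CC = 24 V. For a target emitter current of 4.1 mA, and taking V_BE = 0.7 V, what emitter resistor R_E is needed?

V_E = V_B − V_BE = 2.3 − 0.7 = 1.6 V.
R_E = V_E / I_E = 1.6 / 4.1 = 0.39 kΩ.

R_E ≈ 0.39 kΩ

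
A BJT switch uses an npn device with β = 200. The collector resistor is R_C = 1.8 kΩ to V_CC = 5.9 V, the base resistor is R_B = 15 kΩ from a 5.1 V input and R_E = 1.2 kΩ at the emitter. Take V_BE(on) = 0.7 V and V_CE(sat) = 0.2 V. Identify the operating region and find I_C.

Assume active: I_B = (5.1 − 0.7)/(15 + 201×1.2) = 0.0172 mA, I_C = β·I_B = 3.43 mA.
Then V_CE = 5.9 − 3.43×1.8 − 3.45×1.2 = -4.43 V < 0.2 V — the active assumption fails.
Re-solve with V_CE = 0.2 V. KCL at the emitter: V_E/R_E = (V_BB−0.7−V_E)/R_B + (V_CC−0.2−V_E)/R_C, giving V_E = 2.38 V.
I_C = (V_CC − 0.2 − V_E)/R_C = (5.7 − 2.38)/1.8 = 1.85 mA.
Check: I_B = (4.4 − 2.38)/15 = 0.135 mA, and β·I_B = 27 mA > I_C, confirming saturation.

saturation; I_C ≈ 1.8 mA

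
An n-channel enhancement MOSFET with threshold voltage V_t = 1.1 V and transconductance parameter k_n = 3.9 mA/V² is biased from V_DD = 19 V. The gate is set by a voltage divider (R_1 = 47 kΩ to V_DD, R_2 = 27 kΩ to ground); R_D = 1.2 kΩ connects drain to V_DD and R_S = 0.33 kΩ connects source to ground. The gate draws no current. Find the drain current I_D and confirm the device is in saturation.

I_D ≈ 11 mA

V_G = V_DD·R_2/(R_1+R_2) = 19×27/74 = 6.93 V.
Assume saturation: I_D = (k_n/2)(V_GS − V_t)² with V_GS = V_G − I_D·R_S = 6.93 − 0.33·I_D.
Substituting gives 0.212·I_D² − 8.51·I_D + 66.3 = 0, with roots I_D = 10.6 or 29.5 mA.
The root I_D = 29.5 mA gives V_GS = -2.79 V ≤ V_t, so take I_D = 10.6 mA.
Then V_GS = 3.43 V and V_DS = V_DD − I_D(R_D+R_S) = 19 − 10.6×1.53 = 2.77 V.
Saturation requires V_DS ≥ V_GS − V_t = 2.33 V; 2.77 ≥ 2.33 ✓.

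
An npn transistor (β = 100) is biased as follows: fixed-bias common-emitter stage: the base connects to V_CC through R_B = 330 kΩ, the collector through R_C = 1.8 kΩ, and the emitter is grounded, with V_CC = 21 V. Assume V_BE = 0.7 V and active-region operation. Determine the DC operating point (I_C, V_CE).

I_C ≈ 6.2 mA, V_CE ≈ 9.9 V

Base loop: V_CC = I_B·R_B + V_BE, so I_B = (21 − 0.7)/330 kΩ = 0.0615 mA.
In the active region I_C = β·I_B = 100 × 0.0615 = 6.15 mA.
Collector loop: V_CE = V_CC − I_C·R_C = 21 − 6.15×1.8 = 9.93 V.
Since V_CE = 9.93 V > V_CE(sat) ≈ 0.2 V, the transistor is in the active region as assumed.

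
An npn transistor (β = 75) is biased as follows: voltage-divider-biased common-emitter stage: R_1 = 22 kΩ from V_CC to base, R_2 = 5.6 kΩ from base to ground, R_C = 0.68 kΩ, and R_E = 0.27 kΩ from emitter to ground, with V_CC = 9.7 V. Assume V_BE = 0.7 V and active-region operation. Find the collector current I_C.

Thevenize the base divider: V_Th = V_CC·R_2/(R_1+R_2) = 9.7×5.6/27.6 = 1.97 V, R_Th = R_1‖R_2 = 4.46 kΩ.
Base-emitter loop: V_Th = I_B·R_Th + V_BE + (β+1)I_B·R_E, so I_B = (1.97 − 0.7) / (4.46 + 76×0.27) = 0.0508 mA.
I_C = β·I_B = 75×0.0508 = 3.81 mA, and I_E = (β+1)I_B = 3.86 mA.
V_CE = V_CC − I_C·R_C − I_E·R_E = 9.7 − 3.81×0.68 − 3.86×0.27 = 6.07 V.
V_CE = 6.07 V > 0.2 V confirms active-region operation.

I_C ≈ 3.8 mA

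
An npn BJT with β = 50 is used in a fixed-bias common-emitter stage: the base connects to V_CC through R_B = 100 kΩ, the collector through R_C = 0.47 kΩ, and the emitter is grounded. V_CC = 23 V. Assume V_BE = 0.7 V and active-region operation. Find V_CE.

V_CE ≈ 18 V

Base loop: V_CC = I_B·R_B + V_BE, so I_B = (23 − 0.7)/100 kΩ = 0.223 mA.
In the active region I_C = β·I_B = 50 × 0.223 = 11.2 mA.
Collector loop: V_CE = V_CC − I_C·R_C = 23 − 11.2×0.47 = 17.8 V.
Since V_CE = 17.8 V > V_CE(sat) ≈ 0.2 V, the transistor is in the active region as assumed.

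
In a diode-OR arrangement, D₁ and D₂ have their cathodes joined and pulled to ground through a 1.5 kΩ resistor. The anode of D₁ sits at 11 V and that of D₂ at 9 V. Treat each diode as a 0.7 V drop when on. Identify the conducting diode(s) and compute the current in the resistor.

Assume both conduct. Then node N would need to be at both 11−0.7 = 10.3 V and 9−0.7 = 8.3 V, which is impossible.
Assume only D₁ conducts: V_N = 11 − 0.7 = 10.3 V, so I_R = 10.3/1.5 = 6.87 mA.
Check D₂: its anode-to-cathode voltage is 9 − 10.3 = -1.3 V < 0.7 V, so it is off. The assumption is consistent.

Only D₁ conducts; I_R ≈ 6.9 mA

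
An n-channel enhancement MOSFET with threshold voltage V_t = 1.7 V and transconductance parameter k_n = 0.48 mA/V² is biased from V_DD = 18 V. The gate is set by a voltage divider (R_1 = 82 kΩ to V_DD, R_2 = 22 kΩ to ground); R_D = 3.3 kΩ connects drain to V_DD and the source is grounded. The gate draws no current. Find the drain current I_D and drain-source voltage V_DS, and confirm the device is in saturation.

I_D ≈ 1.1 mA, V_DS ≈ 14 V

V_G = V_DD·R_2/(R_1+R_2) = 18×22/104 = 3.81 V. With the source grounded, V_GS = V_G = 3.81 V.
Assume saturation: I_D = (k_n/2)(V_GS − V_t)² = (0.48/2)×(3.81 − 1.7)² = 0.24×2.11² = 1.07 mA.
V_DS = V_DD − I_D·R_D = 18 − 1.07×3.3 = 14.5 V.
Saturation requires V_DS ≥ V_GS − V_t = 2.11 V; 14.5 ≥ 2.11 ✓.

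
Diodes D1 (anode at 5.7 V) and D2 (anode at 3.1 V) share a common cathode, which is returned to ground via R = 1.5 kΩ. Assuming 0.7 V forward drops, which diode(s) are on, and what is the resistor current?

Assume both conduct. Then node N would need to be at both 5.7−0.7 = 5 V and 3.1−0.7 = 2.4 V, which is impossible.
Assume only D1 conducts: V_N = 5.7 − 0.7 = 5 V, so I_R = 5/1.5 = 3.33 mA.
Check D2: its anode-to-cathode voltage is 3.1 − 5 = -1.9 V < 0.7 V, so it is off. The assumption is consistent.

Only D1 conducts; I_R ≈ 3.3 mA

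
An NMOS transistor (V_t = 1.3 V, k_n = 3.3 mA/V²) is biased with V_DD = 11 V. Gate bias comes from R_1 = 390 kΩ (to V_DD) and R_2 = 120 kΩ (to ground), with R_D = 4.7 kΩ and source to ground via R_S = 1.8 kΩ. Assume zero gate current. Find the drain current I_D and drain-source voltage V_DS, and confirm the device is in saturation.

I_D ≈ 0.43 mA, V_DS ≈ 8.2 V

V_G = V_DD·R_2/(R_1+R_2) = 11×120/510 = 2.59 V.
Assume saturation: I_D = (k_n/2)(V_GS − V_t)² with V_GS = V_G − I_D·R_S = 2.59 − 1.8·I_D.
Substituting gives 5.35·I_D² − 8.65·I_D + 2.74 = 0, with roots I_D = 0.432 or 1.19 mA.
The root I_D = 1.19 mA gives V_GS = 0.452 V ≤ V_t, so take I_D = 0.432 mA.
Then V_GS = 1.81 V and V_DS = V_DD − I_D(R_D+R_S) = 11 − 0.432×6.5 = 8.19 V.
Saturation requires V_DS ≥ V_GS − V_t = 0.511 V; 8.19 ≥ 0.511 ✓.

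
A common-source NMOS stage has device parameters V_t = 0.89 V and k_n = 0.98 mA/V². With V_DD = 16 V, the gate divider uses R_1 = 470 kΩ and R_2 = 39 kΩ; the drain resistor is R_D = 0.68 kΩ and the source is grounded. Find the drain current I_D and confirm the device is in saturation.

I_D ≈ 0.055 mA

V_G = V_DD·R_2/(R_1+R_2) = 16×39/509 = 1.23 V. With the source grounded, V_GS = V_G = 1.23 V.
Assume saturation: I_D = (k_n/2)(V_GS − V_t)² = (0.98/2)×(1.23 − 0.89)² = 0.49×0.336² = 0.0553 mA.
V_DS = V_DD − I_D·R_D = 16 − 0.0553×0.68 = 16 V.
Saturation requires V_DS ≥ V_GS − V_t = 0.336 V; 16 ≥ 0.336 ✓.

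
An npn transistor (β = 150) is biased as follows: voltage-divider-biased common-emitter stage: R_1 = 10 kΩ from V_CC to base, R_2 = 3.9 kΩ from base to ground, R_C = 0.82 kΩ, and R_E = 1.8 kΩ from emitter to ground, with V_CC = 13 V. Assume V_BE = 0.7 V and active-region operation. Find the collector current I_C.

I_C ≈ 1.6 mA

Thevenize the base divider: V_Th = V_CC·R_2/(R_1+R_2) = 13×3.9/13.9 = 3.65 V, R_Th = R_1‖R_2 = 2.81 kΩ.
Base-emitter loop: V_Th = I_B·R_Th + V_BE + (β+1)I_B·R_E, so I_B = (3.65 − 0.7) / (2.81 + 151×1.8) = 0.0107 mA.
I_C = β·I_B = 150×0.0107 = 1.61 mA, and I_E = (β+1)I_B = 1.62 mA.
V_CE = V_CC − I_C·R_C − I_E·R_E = 13 − 1.61×0.82 − 1.62×1.8 = 8.76 V.
V_CE = 8.76 V > 0.2 V confirms active-region operation.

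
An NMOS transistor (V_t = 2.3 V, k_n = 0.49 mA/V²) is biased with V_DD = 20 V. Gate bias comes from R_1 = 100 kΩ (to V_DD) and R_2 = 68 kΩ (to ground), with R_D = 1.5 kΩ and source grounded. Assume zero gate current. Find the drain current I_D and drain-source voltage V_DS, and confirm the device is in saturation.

I_D ≈ 8.2 mA, V_DS ≈ 7.7 V

V_G = V_DD·R_2/(R_1+R_2) = 20×68/168 = 8.1 V. With the source grounded, V_GS = V_G = 8.1 V.
Assume saturation: I_D = (k_n/2)(V_GS − V_t)² = (0.49/2)×(8.1 − 2.3)² = 0.245×5.8² = 8.23 mA.
V_DS = V_DD − I_D·R_D = 20 − 8.23×1.5 = 7.66 V.
Saturation requires V_DS ≥ V_GS − V_t = 5.8 V; 7.66 ≥ 5.8 ✓.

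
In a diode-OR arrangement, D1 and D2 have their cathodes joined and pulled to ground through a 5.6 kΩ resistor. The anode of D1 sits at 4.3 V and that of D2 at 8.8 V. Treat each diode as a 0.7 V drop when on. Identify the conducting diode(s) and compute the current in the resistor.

Only D2 conducts; I_R ≈ 1.4 mA

Assume both conduct. Then node N would need to be at both 4.3−0.7 = 3.6 V and 8.8−0.7 = 8.1 V, which is impossible.
Assume only D2 conducts: V_N = 8.8 − 0.7 = 8.1 V, so I_R = 8.1/5.6 = 1.45 mA.
Check D1: its anode-to-cathode voltage is 4.3 − 8.1 = -3.8 V < 0.7 V, so it is off. The assumption is consistent.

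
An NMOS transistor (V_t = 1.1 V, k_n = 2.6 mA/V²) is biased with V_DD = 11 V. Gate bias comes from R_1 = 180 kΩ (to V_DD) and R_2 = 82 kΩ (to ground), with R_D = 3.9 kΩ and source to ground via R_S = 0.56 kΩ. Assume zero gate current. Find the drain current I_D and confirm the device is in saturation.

V_G = V_DD·R_2/(R_1+R_2) = 11×82/262 = 3.44 V.
Assume saturation: I_D = (k_n/2)(V_GS − V_t)² with V_GS = V_G − I_D·R_S = 3.44 − 0.56·I_D.
Substituting gives 0.408·I_D² − 4.41·I_D + 7.14 = 0, with roots I_D = 1.98 or 8.84 mA.
The root I_D = 8.84 mA gives V_GS = -1.51 V ≤ V_t, so take I_D = 1.98 mA.
Then V_GS = 2.33 V and V_DS = V_DD − I_D(R_D+R_S) = 11 − 1.98×4.46 = 2.17 V.
Saturation requires V_DS ≥ V_GS − V_t = 1.23 V; 2.17 ≥ 1.23 ✓.

I_D ≈ 2 mA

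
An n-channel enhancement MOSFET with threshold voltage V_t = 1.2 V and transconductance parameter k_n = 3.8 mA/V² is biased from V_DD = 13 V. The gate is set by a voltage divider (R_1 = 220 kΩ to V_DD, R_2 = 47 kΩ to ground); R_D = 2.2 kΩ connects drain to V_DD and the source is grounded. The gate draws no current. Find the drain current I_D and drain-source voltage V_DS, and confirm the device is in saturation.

V_G = V_DD·R_2/(R_1+R_2) = 13×47/267 = 2.29 V. With the source grounded, V_GS = V_G = 2.29 V.
Assume saturation: I_D = (k_n/2)(V_GS − V_t)² = (3.8/2)×(2.29 − 1.2)² = 1.9×1.09² = 2.25 mA.
V_DS = V_DD − I_D·R_D = 13 − 2.25×2.2 = 8.05 V.
Saturation requires V_DS ≥ V_GS − V_t = 1.09 V; 8.05 ≥ 1.09 ✓.

I_D ≈ 2.3 mA, V_DS ≈ 8 V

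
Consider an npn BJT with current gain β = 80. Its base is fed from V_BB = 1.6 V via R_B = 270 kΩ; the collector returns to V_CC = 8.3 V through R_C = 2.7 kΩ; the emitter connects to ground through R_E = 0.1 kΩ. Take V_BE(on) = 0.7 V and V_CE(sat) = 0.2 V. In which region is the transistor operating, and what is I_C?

active; I_C ≈ 0.26 mA

Assume active. Base-emitter loop: I_B = (V_BB − V_BE)/(R_B + (β+1)R_E) = (1.6 − 0.7)/(270 + 81×0.1) = 0.00324 mA.
I_C = β·I_B = 80×0.00324 = 0.259 mA.
V_CE = V_CC − I_C·R_C − I_E·R_E = 8.3 − 0.259×2.7 − 0.262×0.1 = 7.57 V > V_CE(sat), so the active-region assumption holds.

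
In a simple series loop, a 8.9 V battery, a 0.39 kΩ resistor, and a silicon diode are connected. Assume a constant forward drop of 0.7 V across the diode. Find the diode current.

I ≈ 21 mA

KVL around the loop: 8.9 = V_D + I·R = 0.7 + I × 0.39 kΩ.
So I = (8.9 − 0.7) / 0.39 kΩ = 8.2 / 0.39 = 21 mA.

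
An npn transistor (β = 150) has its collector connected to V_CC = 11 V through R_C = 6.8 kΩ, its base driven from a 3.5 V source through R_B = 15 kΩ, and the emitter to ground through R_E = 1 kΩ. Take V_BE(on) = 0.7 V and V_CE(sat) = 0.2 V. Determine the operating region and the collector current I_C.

saturation; I_C ≈ 1.4 mA

Assume active: I_B = (3.5 − 0.7)/(15 + 151×1) = 0.0169 mA, I_C = β·I_B = 2.53 mA.
Then V_CE = 11 − 2.53×6.8 − 2.55×1 = -8.75 V < 0.2 V — the active assumption fails.
Re-solve with V_CE = 0.2 V. KCL at the emitter: V_E/R_E = (V_BB−0.7−V_E)/R_B + (V_CC−0.2−V_E)/R_C, giving V_E = 1.46 V.
I_C = (V_CC − 0.2 − V_E)/R_C = (10.8 − 1.46)/6.8 = 1.37 mA.
Check: I_B = (2.8 − 1.46)/15 = 0.0892 mA, and β·I_B = 13.4 mA > I_C, confirming saturation.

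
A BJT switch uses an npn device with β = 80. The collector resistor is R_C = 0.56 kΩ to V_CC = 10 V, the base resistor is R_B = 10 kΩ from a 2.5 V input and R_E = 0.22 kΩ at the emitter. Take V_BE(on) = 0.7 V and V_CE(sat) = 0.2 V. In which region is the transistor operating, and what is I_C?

Assume active. Base-emitter loop: I_B = (V_BB − V_BE)/(R_B + (β+1)R_E) = (2.5 − 0.7)/(10 + 81×0.22) = 0.0647 mA.
I_C = β·I_B = 80×0.0647 = 5.18 mA.
V_CE = V_CC − I_C·R_C − I_E·R_E = 10 − 5.18×0.56 − 5.24×0.22 = 5.95 V > V_CE(sat), so the active-region assumption holds.

active; I_C ≈ 5.2 mA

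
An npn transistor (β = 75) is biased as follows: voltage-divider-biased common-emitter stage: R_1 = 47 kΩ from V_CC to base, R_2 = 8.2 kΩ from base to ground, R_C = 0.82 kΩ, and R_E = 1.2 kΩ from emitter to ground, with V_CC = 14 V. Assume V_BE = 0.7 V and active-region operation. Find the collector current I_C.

Thevenize the base divider: V_Th = V_CC·R_2/(R_1+R_2) = 14×8.2/55.2 = 2.08 V, R_Th = R_1‖R_2 = 6.98 kΩ.
Base-emitter loop: V_Th = I_B·R_Th + V_BE + (β+1)I_B·R_E, so I_B = (2.08 − 0.7) / (6.98 + 76×1.2) = 0.0141 mA.
I_C = β·I_B = 75×0.0141 = 1.05 mA, and I_E = (β+1)I_B = 1.07 mA.
V_CE = V_CC − I_C·R_C − I_E·R_E = 14 − 1.05×0.82 − 1.07×1.2 = 11.9 V.
V_CE = 11.9 V > 0.2 V confirms active-region operation.

I_C ≈ 1.1 mA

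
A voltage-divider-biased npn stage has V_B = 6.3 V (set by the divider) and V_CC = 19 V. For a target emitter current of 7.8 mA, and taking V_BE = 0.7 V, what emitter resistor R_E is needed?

V_E = V_B − V_BE = 6.3 − 0.7 = 5.6 V.
R_E = V_E / I_E = 5.6 / 7.8 = 0.718 kΩ.

R_E ≈ 0.72 kΩ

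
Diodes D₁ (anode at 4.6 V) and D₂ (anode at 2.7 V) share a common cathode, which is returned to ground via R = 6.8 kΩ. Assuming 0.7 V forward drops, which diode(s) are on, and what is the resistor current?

Assume both conduct. Then node N would need to be at both 4.6−0.7 = 3.9 V and 2.7−0.7 = 2 V, which is impossible.
Assume only D₁ conducts: V_N = 4.6 − 0.7 = 3.9 V, so I_R = 3.9/6.8 = 0.574 mA.
Check D₂: its anode-to-cathode voltage is 2.7 − 3.9 = -1.2 V < 0.7 V, so it is off. The assumption is consistent.

Only D₁ conducts; I_R ≈ 0.57 mA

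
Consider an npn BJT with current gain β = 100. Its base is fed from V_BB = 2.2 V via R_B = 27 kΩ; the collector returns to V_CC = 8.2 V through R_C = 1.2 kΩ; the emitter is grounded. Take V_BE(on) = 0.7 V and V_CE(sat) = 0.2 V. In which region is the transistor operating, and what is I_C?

active; I_C ≈ 5.6 mA

Assume active. Base-emitter loop: I_B = (V_BB − V_BE)/R_B = (2.2 − 0.7)/27 = 0.0556 mA.
I_C = β·I_B = 100×0.0556 = 5.56 mA.
V_CE = V_CC − I_C·R_C = 8.2 − 5.56×1.2 = 1.53 V > V_CE(sat), so the active-region assumption holds.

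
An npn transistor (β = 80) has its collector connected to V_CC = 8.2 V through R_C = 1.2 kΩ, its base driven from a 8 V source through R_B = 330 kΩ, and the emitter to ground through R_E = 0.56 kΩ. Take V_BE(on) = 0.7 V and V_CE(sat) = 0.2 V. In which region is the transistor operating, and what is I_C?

Assume active. Base-emitter loop: I_B = (V_BB − V_BE)/(R_B + (β+1)R_E) = (8 − 0.7)/(330 + 81×0.56) = 0.0194 mA.
I_C = β·I_B = 80×0.0194 = 1.56 mA.
V_CE = V_CC − I_C·R_C − I_E·R_E = 8.2 − 1.56×1.2 − 1.58×0.56 = 5.45 V > V_CE(sat), so the active-region assumption holds.

active; I_C ≈ 1.6 mA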